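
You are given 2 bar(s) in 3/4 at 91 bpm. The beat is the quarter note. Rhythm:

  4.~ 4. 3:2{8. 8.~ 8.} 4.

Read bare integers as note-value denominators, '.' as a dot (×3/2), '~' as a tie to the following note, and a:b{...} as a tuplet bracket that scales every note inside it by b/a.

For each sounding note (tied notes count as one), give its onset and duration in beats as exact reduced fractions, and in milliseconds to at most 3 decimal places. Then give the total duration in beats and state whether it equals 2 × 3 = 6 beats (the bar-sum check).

1) 0.0ms=0b +1978.022ms=3b
2) 1978.022ms=3b +329.67ms=1/2b
3) 2307.692ms=7/2b +659.341ms=1b
4) 2967.033ms=9/2b +989.011ms=3/2b
Σ=6b of 6 (91bpm 3/4) — PASS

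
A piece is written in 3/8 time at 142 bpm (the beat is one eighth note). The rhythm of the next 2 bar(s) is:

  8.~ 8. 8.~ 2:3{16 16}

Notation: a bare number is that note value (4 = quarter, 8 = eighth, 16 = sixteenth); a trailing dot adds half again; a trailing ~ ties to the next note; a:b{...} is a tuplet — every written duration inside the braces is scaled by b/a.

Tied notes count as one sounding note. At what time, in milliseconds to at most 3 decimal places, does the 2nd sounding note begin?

1. 0.0ms @ 0 + 1267.606ms (3)
2. 1267.606ms @ 3 + 950.704ms (9/4)
3. 2218.31ms @ 21/4 + 316.901ms (3/4)

note 2 onset = 3b = 1267.606ms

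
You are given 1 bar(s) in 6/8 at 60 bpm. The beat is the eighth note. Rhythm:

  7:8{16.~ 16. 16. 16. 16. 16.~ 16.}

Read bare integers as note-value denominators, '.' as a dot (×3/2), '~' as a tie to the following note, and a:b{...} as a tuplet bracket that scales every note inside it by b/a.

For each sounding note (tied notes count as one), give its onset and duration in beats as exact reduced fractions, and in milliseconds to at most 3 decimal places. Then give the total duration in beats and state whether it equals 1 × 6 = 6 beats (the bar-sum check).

1) 0.0ms=0b +1714.286ms=12/7b
2) 1714.286ms=12/7b +857.143ms=6/7b
3) 2571.429ms=18/7b +857.143ms=6/7b
4) 3428.571ms=24/7b +857.143ms=6/7b
5) 4285.714ms=30/7b +1714.286ms=12/7b
Σ=6b of 6 (60bpm 6/8) — PASS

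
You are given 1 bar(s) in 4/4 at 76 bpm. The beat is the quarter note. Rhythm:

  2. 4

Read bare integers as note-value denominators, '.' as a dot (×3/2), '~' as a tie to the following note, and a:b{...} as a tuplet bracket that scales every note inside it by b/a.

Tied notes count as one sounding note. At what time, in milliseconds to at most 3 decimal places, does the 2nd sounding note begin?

note 2 onset = 3b = 2368.421ms

1. 0.0ms @ 0 + 2368.421ms (3)
2. 2368.421ms @ 3 + 789.474ms (1)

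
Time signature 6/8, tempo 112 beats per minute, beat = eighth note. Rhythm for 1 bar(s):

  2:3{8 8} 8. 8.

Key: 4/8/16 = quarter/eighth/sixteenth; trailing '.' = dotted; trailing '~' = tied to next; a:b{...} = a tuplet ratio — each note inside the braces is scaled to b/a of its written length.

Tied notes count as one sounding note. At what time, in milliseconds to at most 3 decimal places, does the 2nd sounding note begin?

note 2 onset = 3/2b = 803.571ms

1. 0.0ms @ 0 + 803.571ms (3/2)
2. 803.571ms @ 3/2 + 803.571ms (3/2)
3. 1607.143ms @ 3 + 803.571ms (3/2)
4. 2410.714ms @ 9/2 + 803.571ms (3/2)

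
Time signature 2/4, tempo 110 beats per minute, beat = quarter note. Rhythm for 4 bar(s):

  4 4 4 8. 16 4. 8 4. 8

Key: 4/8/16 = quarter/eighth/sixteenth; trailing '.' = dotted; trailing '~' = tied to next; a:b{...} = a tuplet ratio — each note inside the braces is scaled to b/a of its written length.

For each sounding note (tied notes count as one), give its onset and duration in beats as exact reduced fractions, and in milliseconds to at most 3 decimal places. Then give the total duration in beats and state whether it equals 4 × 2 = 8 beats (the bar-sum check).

1) 0.0ms=0b +545.455ms=1b
2) 545.455ms=1b +545.455ms=1b
3) 1090.909ms=2b +545.455ms=1b
4) 1636.364ms=3b +409.091ms=3/4b
5) 2045.455ms=15/4b +136.364ms=1/4b
6) 2181.818ms=4b +818.182ms=3/2b
7) 3000.0ms=11/2b +272.727ms=1/2b
8) 3272.727ms=6b +818.182ms=3/2b
9) 4090.909ms=15/2b +272.727ms=1/2b
Σ=8b of 8 (110bpm 2/4) — PASS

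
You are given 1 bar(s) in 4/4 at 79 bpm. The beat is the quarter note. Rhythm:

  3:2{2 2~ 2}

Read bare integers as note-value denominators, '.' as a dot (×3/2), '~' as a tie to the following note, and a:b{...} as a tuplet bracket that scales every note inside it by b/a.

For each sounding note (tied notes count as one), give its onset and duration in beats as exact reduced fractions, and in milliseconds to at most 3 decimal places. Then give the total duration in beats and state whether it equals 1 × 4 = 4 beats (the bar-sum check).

1) 0.0ms=0b +1012.658ms=4/3b
2) 1012.658ms=4/3b +2025.316ms=8/3b
Σ=4b of 4 (79bpm 4/4) — PASS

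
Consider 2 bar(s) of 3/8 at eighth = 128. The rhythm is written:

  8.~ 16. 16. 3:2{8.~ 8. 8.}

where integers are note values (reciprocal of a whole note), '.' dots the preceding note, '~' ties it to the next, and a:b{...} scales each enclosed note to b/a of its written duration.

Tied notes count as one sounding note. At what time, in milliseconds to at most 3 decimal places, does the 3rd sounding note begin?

note 3 onset = 3b = 1406.25ms

1. 0.0ms @ 0 + 1054.688ms (9/4)
2. 1054.688ms @ 9/4 + 351.562ms (3/4)
3. 1406.25ms @ 3 + 937.5ms (2)
4. 2343.75ms @ 5 + 468.75ms (1)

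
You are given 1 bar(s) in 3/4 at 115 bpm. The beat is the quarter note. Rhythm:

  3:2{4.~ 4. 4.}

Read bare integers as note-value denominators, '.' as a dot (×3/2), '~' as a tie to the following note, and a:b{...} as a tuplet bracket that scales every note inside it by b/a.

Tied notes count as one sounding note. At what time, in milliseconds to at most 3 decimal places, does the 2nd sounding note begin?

1. 0.0ms @ 0 + 1043.478ms (2)
2. 1043.478ms @ 2 + 521.739ms (1)

note 2 onset = 2b = 1043.478ms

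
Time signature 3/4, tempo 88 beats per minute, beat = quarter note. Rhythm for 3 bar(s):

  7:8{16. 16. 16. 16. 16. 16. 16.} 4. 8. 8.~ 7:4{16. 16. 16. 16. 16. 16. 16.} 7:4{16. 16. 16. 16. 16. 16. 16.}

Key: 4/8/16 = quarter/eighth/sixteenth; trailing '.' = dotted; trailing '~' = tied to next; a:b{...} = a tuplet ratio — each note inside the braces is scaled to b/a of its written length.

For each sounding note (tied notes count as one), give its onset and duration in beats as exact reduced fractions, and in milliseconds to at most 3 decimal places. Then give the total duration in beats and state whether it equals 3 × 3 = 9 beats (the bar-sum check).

1) 0.0ms=0b +292.208ms=3/7b
2) 292.208ms=3/7b +292.208ms=3/7b
3) 584.416ms=6/7b +292.208ms=3/7b
4) 876.623ms=9/7b +292.208ms=3/7b
5) 1168.831ms=12/7b +292.208ms=3/7b
6) 1461.039ms=15/7b +292.208ms=3/7b
7) 1753.247ms=18/7b +292.208ms=3/7b
8) 2045.455ms=3b +1022.727ms=3/2b
9) 3068.182ms=9/2b +511.364ms=3/4b
10) 3579.545ms=21/4b +657.468ms=27/28b
11) 4237.013ms=87/14b +146.104ms=3/14b
12) 4383.117ms=45/7b +146.104ms=3/14b
13) 4529.221ms=93/14b +146.104ms=3/14b
14) 4675.325ms=48/7b +146.104ms=3/14b
15) 4821.429ms=99/14b +146.104ms=3/14b
16) 4967.532ms=51/7b +146.104ms=3/14b
17) 5113.636ms=15/2b +146.104ms=3/14b
18) 5259.74ms=54/7b +146.104ms=3/14b
19) 5405.844ms=111/14b +146.104ms=3/14b
20) 5551.948ms=57/7b +146.104ms=3/14b
21) 5698.052ms=117/14b +146.104ms=3/14b
22) 5844.156ms=60/7b +146.104ms=3/14b
23) 5990.26ms=123/14b +146.104ms=3/14b
Σ=9b of 9 (88bpm 3/4) — PASS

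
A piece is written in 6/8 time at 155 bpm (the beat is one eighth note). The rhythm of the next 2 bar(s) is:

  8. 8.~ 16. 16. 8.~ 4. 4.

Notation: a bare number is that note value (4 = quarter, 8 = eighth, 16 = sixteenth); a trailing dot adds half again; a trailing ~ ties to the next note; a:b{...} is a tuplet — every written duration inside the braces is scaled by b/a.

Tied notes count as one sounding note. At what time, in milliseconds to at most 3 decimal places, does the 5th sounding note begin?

note 5 onset = 9b = 3483.871ms

1. 0.0ms @ 0 + 580.645ms (3/2)
2. 580.645ms @ 3/2 + 870.968ms (9/4)
3. 1451.613ms @ 15/4 + 290.323ms (3/4)
4. 1741.935ms @ 9/2 + 1741.935ms (9/2)
5. 3483.871ms @ 9 + 1161.29ms (3)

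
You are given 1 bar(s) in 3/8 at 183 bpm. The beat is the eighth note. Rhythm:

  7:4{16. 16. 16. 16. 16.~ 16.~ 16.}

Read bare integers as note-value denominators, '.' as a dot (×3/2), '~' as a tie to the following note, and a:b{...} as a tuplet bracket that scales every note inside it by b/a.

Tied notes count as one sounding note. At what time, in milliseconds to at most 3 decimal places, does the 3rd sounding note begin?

1. 0.0ms @ 0 + 140.515ms (3/7)
2. 140.515ms @ 3/7 + 140.515ms (3/7)
3. 281.03ms @ 6/7 + 140.515ms (3/7)
4. 421.546ms @ 9/7 + 140.515ms (3/7)
5. 562.061ms @ 12/7 + 421.546ms (9/7)

note 3 onset = 6/7b = 281.03ms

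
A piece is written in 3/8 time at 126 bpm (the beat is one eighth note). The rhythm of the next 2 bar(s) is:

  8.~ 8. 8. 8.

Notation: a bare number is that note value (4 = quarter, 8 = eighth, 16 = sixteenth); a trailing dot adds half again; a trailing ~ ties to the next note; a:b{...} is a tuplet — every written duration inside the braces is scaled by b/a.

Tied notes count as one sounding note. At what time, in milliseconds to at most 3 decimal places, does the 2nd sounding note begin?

1. 0.0ms @ 0 + 1428.571ms (3)
2. 1428.571ms @ 3 + 714.286ms (3/2)
3. 2142.857ms @ 9/2 + 714.286ms (3/2)

note 2 onset = 3b = 1428.571ms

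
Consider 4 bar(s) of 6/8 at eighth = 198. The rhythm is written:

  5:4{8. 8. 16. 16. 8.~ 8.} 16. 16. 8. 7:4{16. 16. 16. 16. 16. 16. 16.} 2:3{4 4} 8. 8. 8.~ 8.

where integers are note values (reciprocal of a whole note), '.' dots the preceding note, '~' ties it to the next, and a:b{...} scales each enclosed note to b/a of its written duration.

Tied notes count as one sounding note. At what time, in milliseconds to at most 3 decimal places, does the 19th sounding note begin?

1. 0.0ms @ 0 + 363.636ms (6/5)
2. 363.636ms @ 6/5 + 363.636ms (6/5)
3. 727.273ms @ 12/5 + 181.818ms (3/5)
4. 909.091ms @ 3 + 181.818ms (3/5)
5. 1090.909ms @ 18/5 + 727.273ms (12/5)
6. 1818.182ms @ 6 + 227.273ms (3/4)
7. 2045.455ms @ 27/4 + 227.273ms (3/4)
8. 2272.727ms @ 15/2 + 454.545ms (3/2)
9. 2727.273ms @ 9 + 129.87ms (3/7)
10. 2857.143ms @ 66/7 + 129.87ms (3/7)
11. 2987.013ms @ 69/7 + 129.87ms (3/7)
12. 3116.883ms @ 72/7 + 129.87ms (3/7)
13. 3246.753ms @ 75/7 + 129.87ms (3/7)
14. 3376.623ms @ 78/7 + 129.87ms (3/7)
15. 3506.494ms @ 81/7 + 129.87ms (3/7)
16. 3636.364ms @ 12 + 909.091ms (3)
17. 4545.455ms @ 15 + 909.091ms (3)
18. 5454.545ms @ 18 + 454.545ms (3/2)
19. 5909.091ms @ 39/2 + 454.545ms (3/2)
20. 6363.636ms @ 21 + 909.091ms (3)

note 19 onset = 39/2b = 5909.091ms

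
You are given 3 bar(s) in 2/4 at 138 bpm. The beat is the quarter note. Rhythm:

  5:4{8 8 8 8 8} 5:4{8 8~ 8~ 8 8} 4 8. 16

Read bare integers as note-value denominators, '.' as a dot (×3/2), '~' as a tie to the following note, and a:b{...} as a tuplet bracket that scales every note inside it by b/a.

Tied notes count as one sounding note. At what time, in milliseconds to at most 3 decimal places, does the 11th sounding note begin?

1. 0.0ms @ 0 + 173.913ms (2/5)
2. 173.913ms @ 2/5 + 173.913ms (2/5)
3. 347.826ms @ 4/5 + 173.913ms (2/5)
4. 521.739ms @ 6/5 + 173.913ms (2/5)
5. 695.652ms @ 8/5 + 173.913ms (2/5)
6. 869.565ms @ 2 + 173.913ms (2/5)
7. 1043.478ms @ 12/5 + 521.739ms (6/5)
8. 1565.217ms @ 18/5 + 173.913ms (2/5)
9. 1739.13ms @ 4 + 434.783ms (1)
10. 2173.913ms @ 5 + 326.087ms (3/4)
11. 2500.0ms @ 23/4 + 108.696ms (1/4)

note 11 onset = 23/4b = 2500.0ms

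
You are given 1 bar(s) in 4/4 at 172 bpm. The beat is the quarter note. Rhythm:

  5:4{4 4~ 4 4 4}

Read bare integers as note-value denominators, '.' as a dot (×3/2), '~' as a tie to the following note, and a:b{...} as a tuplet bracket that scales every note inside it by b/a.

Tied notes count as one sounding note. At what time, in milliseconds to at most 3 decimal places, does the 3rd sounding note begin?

1. 0.0ms @ 0 + 279.07ms (4/5)
2. 279.07ms @ 4/5 + 558.14ms (8/5)
3. 837.209ms @ 12/5 + 279.07ms (4/5)
4. 1116.279ms @ 16/5 + 279.07ms (4/5)

note 3 onset = 12/5b = 837.209ms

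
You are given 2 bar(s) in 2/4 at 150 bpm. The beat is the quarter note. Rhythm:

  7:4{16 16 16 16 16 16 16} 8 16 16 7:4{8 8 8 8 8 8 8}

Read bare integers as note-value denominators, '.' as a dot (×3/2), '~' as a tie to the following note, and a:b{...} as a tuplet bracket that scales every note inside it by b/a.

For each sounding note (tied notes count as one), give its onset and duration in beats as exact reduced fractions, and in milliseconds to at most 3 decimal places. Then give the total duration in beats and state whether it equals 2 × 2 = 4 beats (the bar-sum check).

1) 0.0ms=0b +57.143ms=1/7b
2) 57.143ms=1/7b +57.143ms=1/7b
3) 114.286ms=2/7b +57.143ms=1/7b
4) 171.429ms=3/7b +57.143ms=1/7b
5) 228.571ms=4/7b +57.143ms=1/7b
6) 285.714ms=5/7b +57.143ms=1/7b
7) 342.857ms=6/7b +57.143ms=1/7b
8) 400.0ms=1b +200.0ms=1/2b
9) 600.0ms=3/2b +100.0ms=1/4b
10) 700.0ms=7/4b +100.0ms=1/4b
11) 800.0ms=2b +114.286ms=2/7b
12) 914.286ms=16/7b +114.286ms=2/7b
13) 1028.571ms=18/7b +114.286ms=2/7b
14) 1142.857ms=20/7b +114.286ms=2/7b
15) 1257.143ms=22/7b +114.286ms=2/7b
16) 1371.429ms=24/7b +114.286ms=2/7b
17) 1485.714ms=26/7b +114.286ms=2/7b
Σ=4b of 4 (150bpm 2/4) — PASS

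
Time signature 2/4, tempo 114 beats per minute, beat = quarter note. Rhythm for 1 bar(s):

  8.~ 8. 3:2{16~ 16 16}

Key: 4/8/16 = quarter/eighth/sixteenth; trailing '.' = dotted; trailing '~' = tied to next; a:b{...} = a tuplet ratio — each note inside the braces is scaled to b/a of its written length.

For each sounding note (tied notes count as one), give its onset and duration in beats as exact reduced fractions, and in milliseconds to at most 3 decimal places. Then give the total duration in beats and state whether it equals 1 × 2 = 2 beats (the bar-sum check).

1) 0.0ms=0b +789.474ms=3/2b
2) 789.474ms=3/2b +175.439ms=1/3b
3) 964.912ms=11/6b +87.719ms=1/6b
Σ=2b of 2 (114bpm 2/4) — PASS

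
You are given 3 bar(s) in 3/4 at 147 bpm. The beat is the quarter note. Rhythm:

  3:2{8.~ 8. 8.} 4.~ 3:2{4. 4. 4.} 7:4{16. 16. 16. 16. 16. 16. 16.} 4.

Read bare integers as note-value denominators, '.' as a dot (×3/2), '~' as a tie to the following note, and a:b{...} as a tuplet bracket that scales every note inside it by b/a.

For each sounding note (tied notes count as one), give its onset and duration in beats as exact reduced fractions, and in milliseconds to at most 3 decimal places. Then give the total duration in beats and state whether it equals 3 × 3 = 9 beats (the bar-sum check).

1) 0.0ms=0b +408.163ms=1b
2) 408.163ms=1b +204.082ms=1/2b
3) 612.245ms=3/2b +1020.408ms=5/2b
4) 1632.653ms=4b +408.163ms=1b
5) 2040.816ms=5b +408.163ms=1b
6) 2448.98ms=6b +87.464ms=3/14b
7) 2536.443ms=87/14b +87.464ms=3/14b
8) 2623.907ms=45/7b +87.464ms=3/14b
9) 2711.37ms=93/14b +87.464ms=3/14b
10) 2798.834ms=48/7b +87.464ms=3/14b
11) 2886.297ms=99/14b +87.464ms=3/14b
12) 2973.761ms=51/7b +87.464ms=3/14b
13) 3061.224ms=15/2b +612.245ms=3/2b
Σ=9b of 9 (147bpm 3/4) — PASS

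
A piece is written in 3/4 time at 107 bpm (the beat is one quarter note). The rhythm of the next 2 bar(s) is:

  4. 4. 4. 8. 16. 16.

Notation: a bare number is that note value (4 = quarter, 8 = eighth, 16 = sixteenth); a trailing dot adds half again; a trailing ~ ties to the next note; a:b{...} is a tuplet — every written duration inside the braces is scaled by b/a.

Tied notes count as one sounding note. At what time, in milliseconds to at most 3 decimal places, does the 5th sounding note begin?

note 5 onset = 21/4b = 2943.925ms

1. 0.0ms @ 0 + 841.121ms (3/2)
2. 841.121ms @ 3/2 + 841.121ms (3/2)
3. 1682.243ms @ 3 + 841.121ms (3/2)
4. 2523.364ms @ 9/2 + 420.561ms (3/4)
5. 2943.925ms @ 21/4 + 210.28ms (3/8)
6. 3154.206ms @ 45/8 + 210.28ms (3/8)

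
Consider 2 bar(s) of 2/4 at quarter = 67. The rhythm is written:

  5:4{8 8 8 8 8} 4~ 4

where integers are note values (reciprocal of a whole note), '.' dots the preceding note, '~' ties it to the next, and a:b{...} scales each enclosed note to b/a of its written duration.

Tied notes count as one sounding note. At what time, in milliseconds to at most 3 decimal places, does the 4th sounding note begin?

1. 0.0ms @ 0 + 358.209ms (2/5)
2. 358.209ms @ 2/5 + 358.209ms (2/5)
3. 716.418ms @ 4/5 + 358.209ms (2/5)
4. 1074.627ms @ 6/5 + 358.209ms (2/5)
5. 1432.836ms @ 8/5 + 358.209ms (2/5)
6. 1791.045ms @ 2 + 1791.045ms (2)

note 4 onset = 6/5b = 1074.627ms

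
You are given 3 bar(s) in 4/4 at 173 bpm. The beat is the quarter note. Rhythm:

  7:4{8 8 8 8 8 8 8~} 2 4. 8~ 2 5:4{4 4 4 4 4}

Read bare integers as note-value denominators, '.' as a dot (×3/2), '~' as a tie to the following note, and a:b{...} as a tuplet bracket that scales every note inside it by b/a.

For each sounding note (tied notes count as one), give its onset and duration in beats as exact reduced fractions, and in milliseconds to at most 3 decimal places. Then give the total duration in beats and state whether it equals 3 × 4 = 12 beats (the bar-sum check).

1) 0.0ms=0b +99.092ms=2/7b
2) 99.092ms=2/7b +99.092ms=2/7b
3) 198.183ms=4/7b +99.092ms=2/7b
4) 297.275ms=6/7b +99.092ms=2/7b
5) 396.367ms=8/7b +99.092ms=2/7b
6) 495.458ms=10/7b +99.092ms=2/7b
7) 594.55ms=12/7b +792.733ms=16/7b
8) 1387.283ms=4b +520.231ms=3/2b
9) 1907.514ms=11/2b +867.052ms=5/2b
10) 2774.566ms=8b +277.457ms=4/5b
11) 3052.023ms=44/5b +277.457ms=4/5b
12) 3329.48ms=48/5b +277.457ms=4/5b
13) 3606.936ms=52/5b +277.457ms=4/5b
14) 3884.393ms=56/5b +277.457ms=4/5b
Σ=12b of 12 (173bpm 4/4) — PASS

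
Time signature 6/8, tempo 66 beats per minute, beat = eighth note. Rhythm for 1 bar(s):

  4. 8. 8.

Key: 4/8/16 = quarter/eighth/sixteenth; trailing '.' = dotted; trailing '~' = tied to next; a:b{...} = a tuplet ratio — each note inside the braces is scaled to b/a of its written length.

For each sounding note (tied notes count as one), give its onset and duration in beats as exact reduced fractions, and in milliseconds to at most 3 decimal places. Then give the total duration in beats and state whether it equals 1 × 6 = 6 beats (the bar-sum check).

1) 0.0ms=0b +2727.273ms=3b
2) 2727.273ms=3b +1363.636ms=3/2b
3) 4090.909ms=9/2b +1363.636ms=3/2b
Σ=6b of 6 (66bpm 6/8) — PASS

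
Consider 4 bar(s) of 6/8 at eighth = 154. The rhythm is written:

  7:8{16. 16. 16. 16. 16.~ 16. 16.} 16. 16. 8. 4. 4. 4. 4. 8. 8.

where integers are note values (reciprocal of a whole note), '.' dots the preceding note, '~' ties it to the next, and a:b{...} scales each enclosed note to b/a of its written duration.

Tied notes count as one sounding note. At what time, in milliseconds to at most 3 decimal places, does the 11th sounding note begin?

1. 0.0ms @ 0 + 333.952ms (6/7)
2. 333.952ms @ 6/7 + 333.952ms (6/7)
3. 667.904ms @ 12/7 + 333.952ms (6/7)
4. 1001.855ms @ 18/7 + 333.952ms (6/7)
5. 1335.807ms @ 24/7 + 667.904ms (12/7)
6. 2003.711ms @ 36/7 + 333.952ms (6/7)
7. 2337.662ms @ 6 + 292.208ms (3/4)
8. 2629.87ms @ 27/4 + 292.208ms (3/4)
9. 2922.078ms @ 15/2 + 584.416ms (3/2)
10. 3506.494ms @ 9 + 1168.831ms (3)
11. 4675.325ms @ 12 + 1168.831ms (3)
12. 5844.156ms @ 15 + 1168.831ms (3)
13. 7012.987ms @ 18 + 1168.831ms (3)
14. 8181.818ms @ 21 + 584.416ms (3/2)
15. 8766.234ms @ 45/2 + 584.416ms (3/2)

note 11 onset = 12b = 4675.325ms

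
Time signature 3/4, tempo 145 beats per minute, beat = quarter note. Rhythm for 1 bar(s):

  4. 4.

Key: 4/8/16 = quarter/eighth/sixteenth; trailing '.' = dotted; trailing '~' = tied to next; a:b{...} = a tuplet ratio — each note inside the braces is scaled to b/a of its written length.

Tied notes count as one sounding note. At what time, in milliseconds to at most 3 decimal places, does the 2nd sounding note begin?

1. 0.0ms @ 0 + 620.69ms (3/2)
2. 620.69ms @ 3/2 + 620.69ms (3/2)

note 2 onset = 3/2b = 620.69ms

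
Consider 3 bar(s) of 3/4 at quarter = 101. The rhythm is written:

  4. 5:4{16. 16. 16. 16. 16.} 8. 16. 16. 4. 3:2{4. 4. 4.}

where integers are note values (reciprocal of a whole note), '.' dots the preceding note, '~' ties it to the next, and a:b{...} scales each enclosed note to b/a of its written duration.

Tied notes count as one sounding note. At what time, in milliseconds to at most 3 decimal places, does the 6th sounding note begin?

note 6 onset = 27/10b = 1603.96ms

1. 0.0ms @ 0 + 891.089ms (3/2)
2. 891.089ms @ 3/2 + 178.218ms (3/10)
3. 1069.307ms @ 9/5 + 178.218ms (3/10)
4. 1247.525ms @ 21/10 + 178.218ms (3/10)
5. 1425.743ms @ 12/5 + 178.218ms (3/10)
6. 1603.96ms @ 27/10 + 178.218ms (3/10)
7. 1782.178ms @ 3 + 445.545ms (3/4)
8. 2227.723ms @ 15/4 + 222.772ms (3/8)
9. 2450.495ms @ 33/8 + 222.772ms (3/8)
10. 2673.267ms @ 9/2 + 891.089ms (3/2)
11. 3564.356ms @ 6 + 594.059ms (1)
12. 4158.416ms @ 7 + 594.059ms (1)
13. 4752.475ms @ 8 + 594.059ms (1)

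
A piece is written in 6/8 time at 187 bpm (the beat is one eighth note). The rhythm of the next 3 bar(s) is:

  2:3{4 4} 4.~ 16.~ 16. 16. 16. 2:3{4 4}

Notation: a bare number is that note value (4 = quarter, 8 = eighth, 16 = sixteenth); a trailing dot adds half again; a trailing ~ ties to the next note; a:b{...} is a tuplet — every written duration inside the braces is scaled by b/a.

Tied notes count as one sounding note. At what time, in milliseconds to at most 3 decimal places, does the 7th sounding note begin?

note 7 onset = 15b = 4812.834ms

1. 0.0ms @ 0 + 962.567ms (3)
2. 962.567ms @ 3 + 962.567ms (3)
3. 1925.134ms @ 6 + 1443.85ms (9/2)
4. 3368.984ms @ 21/2 + 240.642ms (3/4)
5. 3609.626ms @ 45/4 + 240.642ms (3/4)
6. 3850.267ms @ 12 + 962.567ms (3)
7. 4812.834ms @ 15 + 962.567ms (3)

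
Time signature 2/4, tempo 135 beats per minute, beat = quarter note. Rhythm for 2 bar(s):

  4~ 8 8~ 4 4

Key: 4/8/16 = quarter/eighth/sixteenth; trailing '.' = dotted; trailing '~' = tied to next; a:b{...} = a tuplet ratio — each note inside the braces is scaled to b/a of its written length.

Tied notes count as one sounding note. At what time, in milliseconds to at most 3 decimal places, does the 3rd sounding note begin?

note 3 onset = 3b = 1333.333ms

1. 0.0ms @ 0 + 666.667ms (3/2)
2. 666.667ms @ 3/2 + 666.667ms (3/2)
3. 1333.333ms @ 3 + 444.444ms (1)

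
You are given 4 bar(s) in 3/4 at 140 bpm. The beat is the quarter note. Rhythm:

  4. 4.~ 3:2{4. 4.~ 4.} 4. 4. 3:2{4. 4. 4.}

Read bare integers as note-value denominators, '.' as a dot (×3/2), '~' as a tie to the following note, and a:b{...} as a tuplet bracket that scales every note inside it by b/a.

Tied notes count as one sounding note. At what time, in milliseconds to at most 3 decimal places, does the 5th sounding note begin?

1. 0.0ms @ 0 + 642.857ms (3/2)
2. 642.857ms @ 3/2 + 1071.429ms (5/2)
3. 1714.286ms @ 4 + 857.143ms (2)
4. 2571.429ms @ 6 + 642.857ms (3/2)
5. 3214.286ms @ 15/2 + 642.857ms (3/2)
6. 3857.143ms @ 9 + 428.571ms (1)
7. 4285.714ms @ 10 + 428.571ms (1)
8. 4714.286ms @ 11 + 428.571ms (1)

note 5 onset = 15/2b = 3214.286ms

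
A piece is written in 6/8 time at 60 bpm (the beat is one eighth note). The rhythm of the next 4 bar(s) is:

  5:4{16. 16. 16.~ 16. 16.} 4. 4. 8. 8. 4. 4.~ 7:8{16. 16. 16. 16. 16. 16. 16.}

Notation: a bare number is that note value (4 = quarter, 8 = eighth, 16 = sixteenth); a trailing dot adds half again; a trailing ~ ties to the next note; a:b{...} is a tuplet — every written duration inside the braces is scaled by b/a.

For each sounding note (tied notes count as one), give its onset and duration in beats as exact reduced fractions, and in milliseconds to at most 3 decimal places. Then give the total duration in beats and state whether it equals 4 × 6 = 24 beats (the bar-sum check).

1) 0.0ms=0b +600.0ms=3/5b
2) 600.0ms=3/5b +600.0ms=3/5b
3) 1200.0ms=6/5b +1200.0ms=6/5b
4) 2400.0ms=12/5b +600.0ms=3/5b
5) 3000.0ms=3b +3000.0ms=3b
6) 6000.0ms=6b +3000.0ms=3b
7) 9000.0ms=9b +1500.0ms=3/2b
8) 10500.0ms=21/2b +1500.0ms=3/2b
9) 12000.0ms=12b +3000.0ms=3b
10) 15000.0ms=15b +3857.143ms=27/7b
11) 18857.143ms=132/7b +857.143ms=6/7b
12) 19714.286ms=138/7b +857.143ms=6/7b
13) 20571.429ms=144/7b +857.143ms=6/7b
14) 21428.571ms=150/7b +857.143ms=6/7b
15) 22285.714ms=156/7b +857.143ms=6/7b
16) 23142.857ms=162/7b +857.143ms=6/7b
Σ=24b of 24 (60bpm 6/8) — PASS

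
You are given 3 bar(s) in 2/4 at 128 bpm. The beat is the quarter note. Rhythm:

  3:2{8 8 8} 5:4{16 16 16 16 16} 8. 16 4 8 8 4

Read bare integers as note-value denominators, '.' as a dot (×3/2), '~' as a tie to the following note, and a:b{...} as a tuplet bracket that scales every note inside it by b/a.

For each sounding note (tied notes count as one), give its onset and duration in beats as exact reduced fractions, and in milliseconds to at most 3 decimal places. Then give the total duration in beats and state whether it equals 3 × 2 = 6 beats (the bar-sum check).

1) 0.0ms=0b +156.25ms=1/3b
2) 156.25ms=1/3b +156.25ms=1/3b
3) 312.5ms=2/3b +156.25ms=1/3b
4) 468.75ms=1b +93.75ms=1/5b
5) 562.5ms=6/5b +93.75ms=1/5b
6) 656.25ms=7/5b +93.75ms=1/5b
7) 750.0ms=8/5b +93.75ms=1/5b
8) 843.75ms=9/5b +93.75ms=1/5b
9) 937.5ms=2b +351.562ms=3/4b
10) 1289.062ms=11/4b +117.188ms=1/4b
11) 1406.25ms=3b +468.75ms=1b
12) 1875.0ms=4b +234.375ms=1/2b
13) 2109.375ms=9/2b +234.375ms=1/2b
14) 2343.75ms=5b +468.75ms=1b
Σ=6b of 6 (128bpm 2/4) — PASS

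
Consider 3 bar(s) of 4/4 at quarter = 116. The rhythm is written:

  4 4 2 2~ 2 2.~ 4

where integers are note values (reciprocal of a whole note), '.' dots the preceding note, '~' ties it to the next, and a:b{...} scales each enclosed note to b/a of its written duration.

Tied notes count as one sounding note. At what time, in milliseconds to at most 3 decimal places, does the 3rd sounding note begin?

note 3 onset = 2b = 1034.483ms

1. 0.0ms @ 0 + 517.241ms (1)
2. 517.241ms @ 1 + 517.241ms (1)
3. 1034.483ms @ 2 + 1034.483ms (2)
4. 2068.966ms @ 4 + 2068.966ms (4)
5. 4137.931ms @ 8 + 2068.966ms (4)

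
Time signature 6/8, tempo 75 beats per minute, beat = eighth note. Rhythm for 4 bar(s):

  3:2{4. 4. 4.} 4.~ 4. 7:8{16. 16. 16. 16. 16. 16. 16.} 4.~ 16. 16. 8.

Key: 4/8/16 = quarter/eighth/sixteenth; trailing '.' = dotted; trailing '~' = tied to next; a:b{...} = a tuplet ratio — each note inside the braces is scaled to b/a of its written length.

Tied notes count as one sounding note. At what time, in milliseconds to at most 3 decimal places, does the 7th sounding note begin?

1. 0.0ms @ 0 + 1600.0ms (2)
2. 1600.0ms @ 2 + 1600.0ms (2)
3. 3200.0ms @ 4 + 1600.0ms (2)
4. 4800.0ms @ 6 + 4800.0ms (6)
5. 9600.0ms @ 12 + 685.714ms (6/7)
6. 10285.714ms @ 90/7 + 685.714ms (6/7)
7. 10971.429ms @ 96/7 + 685.714ms (6/7)
8. 11657.143ms @ 102/7 + 685.714ms (6/7)
9. 12342.857ms @ 108/7 + 685.714ms (6/7)
10. 13028.571ms @ 114/7 + 685.714ms (6/7)
11. 13714.286ms @ 120/7 + 685.714ms (6/7)
12. 14400.0ms @ 18 + 3000.0ms (15/4)
13. 17400.0ms @ 87/4 + 600.0ms (3/4)
14. 18000.0ms @ 45/2 + 1200.0ms (3/2)

note 7 onset = 96/7b = 10971.429ms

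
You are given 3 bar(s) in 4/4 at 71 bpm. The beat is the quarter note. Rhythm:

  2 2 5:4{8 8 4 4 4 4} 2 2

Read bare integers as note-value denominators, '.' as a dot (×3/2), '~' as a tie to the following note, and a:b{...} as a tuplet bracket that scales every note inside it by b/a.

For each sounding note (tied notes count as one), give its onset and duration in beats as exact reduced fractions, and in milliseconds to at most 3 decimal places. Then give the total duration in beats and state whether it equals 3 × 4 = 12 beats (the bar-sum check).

1) 0.0ms=0b +1690.141ms=2b
2) 1690.141ms=2b +1690.141ms=2b
3) 3380.282ms=4b +338.028ms=2/5b
4) 3718.31ms=22/5b +338.028ms=2/5b
5) 4056.338ms=24/5b +676.056ms=4/5b
6) 4732.394ms=28/5b +676.056ms=4/5b
7) 5408.451ms=32/5b +676.056ms=4/5b
8) 6084.507ms=36/5b +676.056ms=4/5b
9) 6760.563ms=8b +1690.141ms=2b
10) 8450.704ms=10b +1690.141ms=2b
Σ=12b of 12 (71bpm 4/4) — PASS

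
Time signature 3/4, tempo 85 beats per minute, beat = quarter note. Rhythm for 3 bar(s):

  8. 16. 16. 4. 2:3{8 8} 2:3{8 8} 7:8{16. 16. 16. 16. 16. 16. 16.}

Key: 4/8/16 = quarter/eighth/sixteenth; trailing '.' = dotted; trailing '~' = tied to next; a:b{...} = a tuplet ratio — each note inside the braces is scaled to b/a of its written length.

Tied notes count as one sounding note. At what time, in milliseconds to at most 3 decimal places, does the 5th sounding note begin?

1. 0.0ms @ 0 + 529.412ms (3/4)
2. 529.412ms @ 3/4 + 264.706ms (3/8)
3. 794.118ms @ 9/8 + 264.706ms (3/8)
4. 1058.824ms @ 3/2 + 1058.824ms (3/2)
5. 2117.647ms @ 3 + 529.412ms (3/4)
6. 2647.059ms @ 15/4 + 529.412ms (3/4)
7. 3176.471ms @ 9/2 + 529.412ms (3/4)
8. 3705.882ms @ 21/4 + 529.412ms (3/4)
9. 4235.294ms @ 6 + 302.521ms (3/7)
10. 4537.815ms @ 45/7 + 302.521ms (3/7)
11. 4840.336ms @ 48/7 + 302.521ms (3/7)
12. 5142.857ms @ 51/7 + 302.521ms (3/7)
13. 5445.378ms @ 54/7 + 302.521ms (3/7)
14. 5747.899ms @ 57/7 + 302.521ms (3/7)
15. 6050.42ms @ 60/7 + 302.521ms (3/7)

note 5 onset = 3b = 2117.647ms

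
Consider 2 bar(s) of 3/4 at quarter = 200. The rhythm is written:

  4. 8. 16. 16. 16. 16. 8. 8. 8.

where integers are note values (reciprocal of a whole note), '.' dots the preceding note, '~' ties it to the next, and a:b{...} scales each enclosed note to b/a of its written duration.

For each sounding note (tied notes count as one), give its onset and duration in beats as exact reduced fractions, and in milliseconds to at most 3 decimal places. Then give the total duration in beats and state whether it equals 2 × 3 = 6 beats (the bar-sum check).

1) 0.0ms=0b +450.0ms=3/2b
2) 450.0ms=3/2b +225.0ms=3/4b
3) 675.0ms=9/4b +112.5ms=3/8b
4) 787.5ms=21/8b +112.5ms=3/8b
5) 900.0ms=3b +112.5ms=3/8b
6) 1012.5ms=27/8b +112.5ms=3/8b
7) 1125.0ms=15/4b +225.0ms=3/4b
8) 1350.0ms=9/2b +225.0ms=3/4b
9) 1575.0ms=21/4b +225.0ms=3/4b
Σ=6b of 6 (200bpm 3/4) — PASS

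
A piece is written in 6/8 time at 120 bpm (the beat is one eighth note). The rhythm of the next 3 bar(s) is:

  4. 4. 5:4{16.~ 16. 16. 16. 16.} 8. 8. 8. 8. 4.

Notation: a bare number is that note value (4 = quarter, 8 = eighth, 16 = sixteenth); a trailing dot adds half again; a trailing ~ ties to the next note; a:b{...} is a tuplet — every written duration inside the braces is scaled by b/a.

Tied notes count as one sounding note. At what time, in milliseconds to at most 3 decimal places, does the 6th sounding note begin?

note 6 onset = 42/5b = 4200.0ms

1. 0.0ms @ 0 + 1500.0ms (3)
2. 1500.0ms @ 3 + 1500.0ms (3)
3. 3000.0ms @ 6 + 600.0ms (6/5)
4. 3600.0ms @ 36/5 + 300.0ms (3/5)
5. 3900.0ms @ 39/5 + 300.0ms (3/5)
6. 4200.0ms @ 42/5 + 300.0ms (3/5)
7. 4500.0ms @ 9 + 750.0ms (3/2)
8. 5250.0ms @ 21/2 + 750.0ms (3/2)
9. 6000.0ms @ 12 + 750.0ms (3/2)
10. 6750.0ms @ 27/2 + 750.0ms (3/2)
11. 7500.0ms @ 15 + 1500.0ms (3)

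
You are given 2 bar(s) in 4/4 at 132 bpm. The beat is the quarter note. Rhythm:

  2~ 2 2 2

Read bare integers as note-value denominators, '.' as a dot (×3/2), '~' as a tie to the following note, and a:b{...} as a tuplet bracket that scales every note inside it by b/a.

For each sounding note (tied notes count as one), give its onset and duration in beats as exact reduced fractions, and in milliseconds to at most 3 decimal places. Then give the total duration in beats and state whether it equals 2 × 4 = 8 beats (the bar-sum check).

1) 0.0ms=0b +1818.182ms=4b
2) 1818.182ms=4b +909.091ms=2b
3) 2727.273ms=6b +909.091ms=2b
Σ=8b of 8 (132bpm 4/4) — PASS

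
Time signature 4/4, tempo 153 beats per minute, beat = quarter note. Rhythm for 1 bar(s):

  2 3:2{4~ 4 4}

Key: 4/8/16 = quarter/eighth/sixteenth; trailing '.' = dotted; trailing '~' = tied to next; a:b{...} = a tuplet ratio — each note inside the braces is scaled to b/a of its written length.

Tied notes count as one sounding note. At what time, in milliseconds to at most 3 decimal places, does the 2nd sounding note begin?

1. 0.0ms @ 0 + 784.314ms (2)
2. 784.314ms @ 2 + 522.876ms (4/3)
3. 1307.19ms @ 10/3 + 261.438ms (2/3)

note 2 onset = 2b = 784.314ms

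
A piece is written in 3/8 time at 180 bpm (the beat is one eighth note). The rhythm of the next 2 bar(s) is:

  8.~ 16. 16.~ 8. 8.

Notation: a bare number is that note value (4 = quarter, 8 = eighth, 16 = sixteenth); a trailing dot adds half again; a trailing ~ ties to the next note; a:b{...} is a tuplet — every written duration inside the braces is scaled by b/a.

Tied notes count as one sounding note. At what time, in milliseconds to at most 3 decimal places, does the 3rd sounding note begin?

1. 0.0ms @ 0 + 750.0ms (9/4)
2. 750.0ms @ 9/4 + 750.0ms (9/4)
3. 1500.0ms @ 9/2 + 500.0ms (3/2)

note 3 onset = 9/2b = 1500.0ms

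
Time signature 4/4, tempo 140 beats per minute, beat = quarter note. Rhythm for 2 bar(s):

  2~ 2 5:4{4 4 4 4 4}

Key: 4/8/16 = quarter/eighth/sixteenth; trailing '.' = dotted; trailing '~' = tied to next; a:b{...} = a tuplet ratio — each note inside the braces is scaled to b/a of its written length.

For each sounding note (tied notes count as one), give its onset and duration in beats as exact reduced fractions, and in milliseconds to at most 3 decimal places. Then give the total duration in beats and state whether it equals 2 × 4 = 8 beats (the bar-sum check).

1) 0.0ms=0b +1714.286ms=4b
2) 1714.286ms=4b +342.857ms=4/5b
3) 2057.143ms=24/5b +342.857ms=4/5b
4) 2400.0ms=28/5b +342.857ms=4/5b
5) 2742.857ms=32/5b +342.857ms=4/5b
6) 3085.714ms=36/5b +342.857ms=4/5b
Σ=8b of 8 (140bpm 4/4) — PASS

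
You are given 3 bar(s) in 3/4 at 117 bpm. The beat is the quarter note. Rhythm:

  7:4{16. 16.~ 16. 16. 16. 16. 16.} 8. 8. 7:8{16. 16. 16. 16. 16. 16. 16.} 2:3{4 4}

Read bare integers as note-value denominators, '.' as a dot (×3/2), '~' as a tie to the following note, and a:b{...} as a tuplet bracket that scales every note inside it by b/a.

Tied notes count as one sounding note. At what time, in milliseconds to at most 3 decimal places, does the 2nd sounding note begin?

1. 0.0ms @ 0 + 109.89ms (3/14)
2. 109.89ms @ 3/14 + 219.78ms (3/7)
3. 329.67ms @ 9/14 + 109.89ms (3/14)
4. 439.56ms @ 6/7 + 109.89ms (3/14)
5. 549.451ms @ 15/14 + 109.89ms (3/14)
6. 659.341ms @ 9/7 + 109.89ms (3/14)
7. 769.231ms @ 3/2 + 384.615ms (3/4)
8. 1153.846ms @ 9/4 + 384.615ms (3/4)
9. 1538.462ms @ 3 + 219.78ms (3/7)
10. 1758.242ms @ 24/7 + 219.78ms (3/7)
11. 1978.022ms @ 27/7 + 219.78ms (3/7)
12. 2197.802ms @ 30/7 + 219.78ms (3/7)
13. 2417.582ms @ 33/7 + 219.78ms (3/7)
14. 2637.363ms @ 36/7 + 219.78ms (3/7)
15. 2857.143ms @ 39/7 + 219.78ms (3/7)
16. 3076.923ms @ 6 + 769.231ms (3/2)
17. 3846.154ms @ 15/2 + 769.231ms (3/2)

note 2 onset = 3/14b = 109.89ms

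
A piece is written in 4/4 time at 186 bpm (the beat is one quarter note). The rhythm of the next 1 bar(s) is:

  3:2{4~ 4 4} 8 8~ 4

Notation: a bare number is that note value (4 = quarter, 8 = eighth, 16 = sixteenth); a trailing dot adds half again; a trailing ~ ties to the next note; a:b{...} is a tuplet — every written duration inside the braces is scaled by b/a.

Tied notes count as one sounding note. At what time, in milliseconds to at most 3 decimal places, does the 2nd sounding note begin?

note 2 onset = 4/3b = 430.108ms

1. 0.0ms @ 0 + 430.108ms (4/3)
2. 430.108ms @ 4/3 + 215.054ms (2/3)
3. 645.161ms @ 2 + 161.29ms (1/2)
4. 806.452ms @ 5/2 + 483.871ms (3/2)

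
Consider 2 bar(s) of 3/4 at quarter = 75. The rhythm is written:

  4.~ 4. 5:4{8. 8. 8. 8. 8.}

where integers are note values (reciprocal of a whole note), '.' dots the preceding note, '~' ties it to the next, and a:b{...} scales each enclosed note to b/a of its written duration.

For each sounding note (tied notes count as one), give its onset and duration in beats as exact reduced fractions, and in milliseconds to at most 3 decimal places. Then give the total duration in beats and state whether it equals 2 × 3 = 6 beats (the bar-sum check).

1) 0.0ms=0b +2400.0ms=3b
2) 2400.0ms=3b +480.0ms=3/5b
3) 2880.0ms=18/5b +480.0ms=3/5b
4) 3360.0ms=21/5b +480.0ms=3/5b
5) 3840.0ms=24/5b +480.0ms=3/5b
6) 4320.0ms=27/5b +480.0ms=3/5b
Σ=6b of 6 (75bpm 3/4) — PASS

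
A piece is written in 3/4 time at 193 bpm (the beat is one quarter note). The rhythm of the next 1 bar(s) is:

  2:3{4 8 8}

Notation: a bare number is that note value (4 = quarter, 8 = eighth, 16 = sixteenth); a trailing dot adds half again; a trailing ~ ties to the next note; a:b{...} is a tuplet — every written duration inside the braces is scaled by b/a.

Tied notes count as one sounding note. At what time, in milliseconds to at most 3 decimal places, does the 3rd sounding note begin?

note 3 onset = 9/4b = 699.482ms

1. 0.0ms @ 0 + 466.321ms (3/2)
2. 466.321ms @ 3/2 + 233.161ms (3/4)
3. 699.482ms @ 9/4 + 233.161ms (3/4)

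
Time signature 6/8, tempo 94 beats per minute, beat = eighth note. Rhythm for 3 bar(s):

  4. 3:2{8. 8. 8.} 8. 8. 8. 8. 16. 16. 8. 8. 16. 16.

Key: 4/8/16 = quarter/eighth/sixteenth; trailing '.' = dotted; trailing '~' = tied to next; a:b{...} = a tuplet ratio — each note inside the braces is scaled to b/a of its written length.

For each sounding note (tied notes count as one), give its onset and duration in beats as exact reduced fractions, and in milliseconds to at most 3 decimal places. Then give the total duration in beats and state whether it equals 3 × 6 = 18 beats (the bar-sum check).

1) 0.0ms=0b +1914.894ms=3b
2) 1914.894ms=3b +638.298ms=1b
3) 2553.191ms=4b +638.298ms=1b
4) 3191.489ms=5b +638.298ms=1b
5) 3829.787ms=6b +957.447ms=3/2b
6) 4787.234ms=15/2b +957.447ms=3/2b
7) 5744.681ms=9b +957.447ms=3/2b
8) 6702.128ms=21/2b +957.447ms=3/2b
9) 7659.574ms=12b +478.723ms=3/4b
10) 8138.298ms=51/4b +478.723ms=3/4b
11) 8617.021ms=27/2b +957.447ms=3/2b
12) 9574.468ms=15b +957.447ms=3/2b
13) 10531.915ms=33/2b +478.723ms=3/4b
14) 11010.638ms=69/4b +478.723ms=3/4b
Σ=18b of 18 (94bpm 6/8) — PASS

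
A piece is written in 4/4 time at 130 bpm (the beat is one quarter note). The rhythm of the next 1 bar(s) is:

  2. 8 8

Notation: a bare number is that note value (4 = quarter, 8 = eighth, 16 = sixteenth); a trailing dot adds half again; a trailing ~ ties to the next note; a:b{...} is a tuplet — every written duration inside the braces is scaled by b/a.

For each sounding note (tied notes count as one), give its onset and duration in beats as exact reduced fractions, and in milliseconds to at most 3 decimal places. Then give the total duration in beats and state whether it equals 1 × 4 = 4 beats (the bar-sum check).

1) 0.0ms=0b +1384.615ms=3b
2) 1384.615ms=3b +230.769ms=1/2b
3) 1615.385ms=7/2b +230.769ms=1/2b
Σ=4b of 4 (130bpm 4/4) — PASS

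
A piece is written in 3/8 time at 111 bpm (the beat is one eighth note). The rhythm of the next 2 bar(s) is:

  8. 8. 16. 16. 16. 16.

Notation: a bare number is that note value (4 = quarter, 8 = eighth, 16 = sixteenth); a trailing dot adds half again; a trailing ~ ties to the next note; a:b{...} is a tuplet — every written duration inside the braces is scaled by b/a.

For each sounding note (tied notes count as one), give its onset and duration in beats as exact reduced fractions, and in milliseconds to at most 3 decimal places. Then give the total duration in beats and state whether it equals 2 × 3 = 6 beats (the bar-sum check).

1) 0.0ms=0b +810.811ms=3/2b
2) 810.811ms=3/2b +810.811ms=3/2b
3) 1621.622ms=3b +405.405ms=3/4b
4) 2027.027ms=15/4b +405.405ms=3/4b
5) 2432.432ms=9/2b +405.405ms=3/4b
6) 2837.838ms=21/4b +405.405ms=3/4b
Σ=6b of 6 (111bpm 3/8) — PASS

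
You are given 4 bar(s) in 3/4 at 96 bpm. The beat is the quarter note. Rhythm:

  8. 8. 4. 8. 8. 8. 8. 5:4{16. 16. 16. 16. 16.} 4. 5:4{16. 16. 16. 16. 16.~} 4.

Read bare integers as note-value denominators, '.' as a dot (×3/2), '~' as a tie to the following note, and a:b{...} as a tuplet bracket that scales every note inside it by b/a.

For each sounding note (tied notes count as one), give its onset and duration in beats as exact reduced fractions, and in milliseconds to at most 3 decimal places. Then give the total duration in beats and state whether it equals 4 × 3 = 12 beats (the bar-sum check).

1) 0.0ms=0b +468.75ms=3/4b
2) 468.75ms=3/4b +468.75ms=3/4b
3) 937.5ms=3/2b +937.5ms=3/2b
4) 1875.0ms=3b +468.75ms=3/4b
5) 2343.75ms=15/4b +468.75ms=3/4b
6) 2812.5ms=9/2b +468.75ms=3/4b
7) 3281.25ms=21/4b +468.75ms=3/4b
8) 3750.0ms=6b +187.5ms=3/10b
9) 3937.5ms=63/10b +187.5ms=3/10b
10) 4125.0ms=33/5b +187.5ms=3/10b
11) 4312.5ms=69/10b +187.5ms=3/10b
12) 4500.0ms=36/5b +187.5ms=3/10b
13) 4687.5ms=15/2b +937.5ms=3/2b
14) 5625.0ms=9b +187.5ms=3/10b
15) 5812.5ms=93/10b +187.5ms=3/10b
16) 6000.0ms=48/5b +187.5ms=3/10b
17) 6187.5ms=99/10b +187.5ms=3/10b
18) 6375.0ms=51/5b +1125.0ms=9/5b
Σ=12b of 12 (96bpm 3/4) — PASS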